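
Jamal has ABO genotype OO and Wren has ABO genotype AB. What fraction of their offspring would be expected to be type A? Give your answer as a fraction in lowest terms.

1/2

ABO cross OO × AB → offspring phenotypes: 1/2 A, 1/2 B.
So P(type A) = 1/2.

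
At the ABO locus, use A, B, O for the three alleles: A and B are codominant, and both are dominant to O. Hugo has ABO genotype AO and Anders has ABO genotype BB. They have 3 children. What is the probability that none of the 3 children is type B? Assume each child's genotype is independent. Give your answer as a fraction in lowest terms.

1/8

ABO cross AO × BB → 1/2 B, 1/2 AB.
So P(type B) = 1/2 per child.
P(not type B) = 1/2 for one child; (1/2)^3 = 1/8.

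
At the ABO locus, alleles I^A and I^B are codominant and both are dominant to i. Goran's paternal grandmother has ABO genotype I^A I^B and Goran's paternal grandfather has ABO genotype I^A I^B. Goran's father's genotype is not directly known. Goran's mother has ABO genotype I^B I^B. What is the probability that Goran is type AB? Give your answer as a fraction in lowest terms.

1/2

Goran's father's ABO genotype from I^A I^B × I^A I^B: 1/4 I^A I^A, 1/2 I^A I^B, 1/4 I^B I^B.
Crossing each possibility with the mother I^B I^B and summing P(type AB): 1/4·1 + 1/2·1/2 + 1/4·0 = 1/2.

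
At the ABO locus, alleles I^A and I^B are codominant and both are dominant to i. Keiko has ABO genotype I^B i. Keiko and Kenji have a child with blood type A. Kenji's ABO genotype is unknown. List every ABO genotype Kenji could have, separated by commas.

I^A I^A, I^A I^B, I^A i

For each candidate genotype of Kenji, check whether crossing it with I^B i can produce every observed child phenotype.
  I^A I^A → possible child types {A, AB} ✓
  I^A I^B → possible child types {A, B, AB} ✓
  I^A i → possible child types {O, A, B, AB} ✓
  I^B I^B → possible child types {B} ✗
  I^B i → possible child types {O, B} ✗
  i i → possible child types {O, B} ✗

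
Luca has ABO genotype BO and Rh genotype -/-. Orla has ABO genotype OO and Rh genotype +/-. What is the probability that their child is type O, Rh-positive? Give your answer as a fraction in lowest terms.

1/4

ABO cross BO × OO → offspring phenotypes: 1/2 O, 1/2 B.
Rh cross -/- × +/- → 1/2 Rh+, 1/2 Rh-.
Independent loci: P(type O, Rh-positive) = 1/2 × 1/2 = 1/4.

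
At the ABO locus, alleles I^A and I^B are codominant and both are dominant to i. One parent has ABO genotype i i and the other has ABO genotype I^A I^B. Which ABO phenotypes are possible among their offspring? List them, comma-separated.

A, B

Gametes from i i × I^A I^B give offspring ABO genotypes I^A i, I^B i, i.e. phenotypes A, B.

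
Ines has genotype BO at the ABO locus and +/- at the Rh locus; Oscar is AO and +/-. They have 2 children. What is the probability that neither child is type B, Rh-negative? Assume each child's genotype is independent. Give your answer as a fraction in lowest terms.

ABO cross BO × AO → 1/4 O, 1/4 A, 1/4 B, 1/4 AB.
Rh cross +/- × +/- → 3/4 Rh+, 1/4 Rh-; so P(type B, Rh-negative) = 1/4 × 1/4 = 1/16 per child.
P(not type B, Rh-negative) = 15/16 for one child; (15/16)^2 = 225/256.

225/256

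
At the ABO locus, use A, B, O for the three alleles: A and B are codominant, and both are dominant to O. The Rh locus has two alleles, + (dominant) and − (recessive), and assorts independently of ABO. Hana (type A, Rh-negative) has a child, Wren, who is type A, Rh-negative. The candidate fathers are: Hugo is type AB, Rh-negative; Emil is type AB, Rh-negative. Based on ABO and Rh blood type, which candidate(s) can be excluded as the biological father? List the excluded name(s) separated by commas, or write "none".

A candidate is excluded only if no genotype consistent with his phenotype could produce a type A, Rh-negative child with a type A, Rh-negative mother.
Every candidate has at least one consistent genotype combination, so none can be excluded.

none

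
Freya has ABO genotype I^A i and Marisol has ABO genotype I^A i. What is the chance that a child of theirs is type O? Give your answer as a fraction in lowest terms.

ABO cross I^A i × I^A i → offspring phenotypes: 1/4 O, 3/4 A.
So P(type O) = 1/4.

1/4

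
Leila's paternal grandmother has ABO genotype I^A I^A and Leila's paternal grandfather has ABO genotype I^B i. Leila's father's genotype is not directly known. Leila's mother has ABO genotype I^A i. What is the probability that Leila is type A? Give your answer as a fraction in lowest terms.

5/8

Leila's father's ABO genotype from I^A I^A × I^B i: 1/2 I^A I^B, 1/2 I^A i.
Crossing each possibility with the mother I^A i and summing P(type A): 1/2·1/2 + 1/2·3/4 = 5/8.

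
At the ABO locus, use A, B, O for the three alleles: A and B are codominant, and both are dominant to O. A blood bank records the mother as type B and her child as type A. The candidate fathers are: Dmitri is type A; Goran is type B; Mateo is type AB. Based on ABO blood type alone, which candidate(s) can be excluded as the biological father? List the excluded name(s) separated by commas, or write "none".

A candidate is excluded only if no genotype consistent with his phenotype could produce a type A child with a type B mother.
Goran (type B): no genotype consistent with that phenotype can produce a type-A child with a type-B mother.

Goran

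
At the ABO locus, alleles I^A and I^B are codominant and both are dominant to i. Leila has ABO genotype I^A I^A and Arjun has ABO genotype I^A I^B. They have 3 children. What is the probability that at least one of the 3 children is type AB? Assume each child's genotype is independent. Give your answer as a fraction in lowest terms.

7/8

ABO cross I^A I^A × I^A I^B → 1/2 A, 1/2 AB.
So P(type AB) = 1/2 per child.
P(none) = (1/2)^3 = 1/8; P(at least one) = 1 − 1/8 = 7/8.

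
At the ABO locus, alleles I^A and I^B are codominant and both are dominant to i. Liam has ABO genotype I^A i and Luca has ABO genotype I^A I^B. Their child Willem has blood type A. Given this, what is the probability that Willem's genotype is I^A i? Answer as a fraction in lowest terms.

Cross I^A i × I^A I^B → 1/4 I^A I^A, 1/4 I^A I^B, 1/4 I^A i, 1/4 I^B i.
Type-A genotypes among offspring: I^A I^A (1/4), I^A i (1/4); total 1/2.
P(I^A i | type A) = (1/4) / (1/2) = 1/2.

1/2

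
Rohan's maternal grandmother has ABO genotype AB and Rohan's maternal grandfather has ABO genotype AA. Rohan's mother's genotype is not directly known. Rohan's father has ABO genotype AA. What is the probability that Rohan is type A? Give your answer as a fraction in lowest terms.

3/4

Rohan's mother's ABO genotype from AB × AA: 1/2 AA, 1/2 AB.
Crossing each possibility with the father AA and summing P(type A): 1/2·1 + 1/2·1/2 = 3/4.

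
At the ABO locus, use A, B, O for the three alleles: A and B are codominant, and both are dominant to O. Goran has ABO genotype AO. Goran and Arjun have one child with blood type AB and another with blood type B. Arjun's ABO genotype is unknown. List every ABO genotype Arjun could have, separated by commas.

AB, BB, BO

For each candidate genotype of Arjun, check whether crossing it with AO can produce every observed child phenotype.
  AA → possible child types {A} ✗
  AB → possible child types {A, B, AB} ✓
  AO → possible child types {O, A} ✗
  BB → possible child types {B, AB} ✓
  BO → possible child types {O, A, B, AB} ✓
  OO → possible child types {O, A} ✗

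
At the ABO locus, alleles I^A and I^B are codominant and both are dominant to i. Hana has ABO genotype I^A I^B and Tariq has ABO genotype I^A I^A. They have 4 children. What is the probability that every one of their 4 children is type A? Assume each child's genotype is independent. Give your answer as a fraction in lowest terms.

1/16

ABO cross I^A I^B × I^A I^A → 1/2 A, 1/2 AB.
So P(type A) = 1/2 per child.
All 4 independent: (1/2)^4 = 1/16.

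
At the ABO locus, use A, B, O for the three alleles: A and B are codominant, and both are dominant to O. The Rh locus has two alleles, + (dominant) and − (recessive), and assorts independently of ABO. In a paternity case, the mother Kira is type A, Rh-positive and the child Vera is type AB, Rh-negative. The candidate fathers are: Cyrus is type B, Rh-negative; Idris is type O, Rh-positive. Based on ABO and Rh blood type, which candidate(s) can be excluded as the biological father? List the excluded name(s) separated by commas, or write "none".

Idris

A candidate is excluded only if no genotype consistent with his phenotype could produce a type AB, Rh-negative child with a type A, Rh-positive mother.
Idris (type O, Rh+): no genotype consistent with that phenotype can produce a type-AB Rh- child with a type-A mother.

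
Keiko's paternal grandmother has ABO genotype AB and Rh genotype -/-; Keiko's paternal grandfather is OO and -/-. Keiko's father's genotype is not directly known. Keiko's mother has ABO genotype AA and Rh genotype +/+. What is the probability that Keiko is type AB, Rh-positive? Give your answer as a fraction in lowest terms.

1/4

Keiko's father's ABO genotype from AB × OO: 1/2 AO, 1/2 BO.
Crossing each possibility with the mother AA and summing P(type AB): 1/2·0 + 1/2·1/2 = 1/4.
Similarly for Rh via the father's Rh distribution: P(Rh+) = 1.
Independent loci: 1/4 × 1 = 1/4.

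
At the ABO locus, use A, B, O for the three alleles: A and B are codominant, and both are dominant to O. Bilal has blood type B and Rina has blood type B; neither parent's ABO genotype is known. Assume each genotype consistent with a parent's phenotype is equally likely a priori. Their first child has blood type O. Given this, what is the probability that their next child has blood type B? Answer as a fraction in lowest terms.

3/4

Possible genotypes: Bilal ∈ {BB, BO}; Rina ∈ {BB, BO}.
Weight each parental genotype pair by prior × P(type-O child):
  BO × BO: posterior weight 1; P(next child type B) = 3/4.
Weighted sum = 3/4.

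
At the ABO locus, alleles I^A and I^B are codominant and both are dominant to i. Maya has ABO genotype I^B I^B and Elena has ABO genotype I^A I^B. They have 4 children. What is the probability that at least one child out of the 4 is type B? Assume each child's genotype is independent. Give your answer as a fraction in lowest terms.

ABO cross I^B I^B × I^A I^B → 1/2 B, 1/2 AB.
So P(type B) = 1/2 per child.
P(none) = (1/2)^4 = 1/16; P(at least one) = 1 − 1/16 = 15/16.

15/16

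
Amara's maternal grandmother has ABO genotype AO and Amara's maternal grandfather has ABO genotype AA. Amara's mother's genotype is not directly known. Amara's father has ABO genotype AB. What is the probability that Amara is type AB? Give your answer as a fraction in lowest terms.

Amara's mother's ABO genotype from AO × AA: 1/2 AA, 1/2 AO.
Crossing each possibility with the father AB and summing P(type AB): 1/2·1/2 + 1/2·1/4 = 3/8.

3/8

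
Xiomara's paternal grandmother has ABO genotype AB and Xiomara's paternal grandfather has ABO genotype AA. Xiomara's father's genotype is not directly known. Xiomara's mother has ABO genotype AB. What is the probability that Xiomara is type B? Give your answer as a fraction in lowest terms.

Xiomara's father's ABO genotype from AB × AA: 1/2 AA, 1/2 AB.
Crossing each possibility with the mother AB and summing P(type B): 1/2·0 + 1/2·1/4 = 1/8.

1/8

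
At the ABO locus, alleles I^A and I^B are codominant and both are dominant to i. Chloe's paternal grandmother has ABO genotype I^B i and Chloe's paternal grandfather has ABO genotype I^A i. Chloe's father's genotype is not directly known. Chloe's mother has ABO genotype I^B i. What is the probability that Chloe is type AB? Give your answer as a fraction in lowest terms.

Chloe's father's ABO genotype from I^B i × I^A i: 1/4 I^A I^B, 1/4 I^A i, 1/4 I^B i, 1/4 i i.
Crossing each possibility with the mother I^B i and summing P(type AB): 1/4·1/4 + 1/4·1/4 + 1/4·0 + 1/4·0 = 1/8.

1/8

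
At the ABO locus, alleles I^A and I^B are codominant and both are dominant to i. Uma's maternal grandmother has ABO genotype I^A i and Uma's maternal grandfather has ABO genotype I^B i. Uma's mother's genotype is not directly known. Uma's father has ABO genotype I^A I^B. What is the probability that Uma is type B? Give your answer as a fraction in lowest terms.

3/8

Uma's mother's ABO genotype from I^A i × I^B i: 1/4 I^A I^B, 1/4 I^A i, 1/4 I^B i, 1/4 i i.
Crossing each possibility with the father I^A I^B and summing P(type B): 1/4·1/4 + 1/4·1/4 + 1/4·1/2 + 1/4·1/2 = 3/8.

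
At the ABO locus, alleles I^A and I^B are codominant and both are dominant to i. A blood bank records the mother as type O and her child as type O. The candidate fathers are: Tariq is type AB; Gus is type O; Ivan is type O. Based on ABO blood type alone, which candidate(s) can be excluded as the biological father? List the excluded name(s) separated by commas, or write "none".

A candidate is excluded only if no genotype consistent with his phenotype could produce a type O child with a type O mother.
Tariq (type AB): no genotype consistent with that phenotype can produce a type-O child with a type-O mother.

Tariq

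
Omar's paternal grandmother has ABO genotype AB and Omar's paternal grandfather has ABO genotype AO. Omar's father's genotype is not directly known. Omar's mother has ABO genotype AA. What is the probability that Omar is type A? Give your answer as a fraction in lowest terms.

Omar's father's ABO genotype from AB × AO: 1/4 AA, 1/4 AB, 1/4 AO, 1/4 BO.
Crossing each possibility with the mother AA and summing P(type A): 1/4·1 + 1/4·1/2 + 1/4·1 + 1/4·1/2 = 3/4.

3/4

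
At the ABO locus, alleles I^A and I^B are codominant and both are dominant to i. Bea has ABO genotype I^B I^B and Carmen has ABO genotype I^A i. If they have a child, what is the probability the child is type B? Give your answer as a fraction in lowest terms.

ABO cross I^B I^B × I^A i → offspring phenotypes: 1/2 B, 1/2 AB.
So P(type B) = 1/2.

1/2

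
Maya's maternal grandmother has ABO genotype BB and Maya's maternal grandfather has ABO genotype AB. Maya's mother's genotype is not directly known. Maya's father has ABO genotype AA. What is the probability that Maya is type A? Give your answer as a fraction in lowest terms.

Maya's mother's ABO genotype from BB × AB: 1/2 AB, 1/2 BB.
Crossing each possibility with the father AA and summing P(type A): 1/2·1/2 + 1/2·0 = 1/4.

1/4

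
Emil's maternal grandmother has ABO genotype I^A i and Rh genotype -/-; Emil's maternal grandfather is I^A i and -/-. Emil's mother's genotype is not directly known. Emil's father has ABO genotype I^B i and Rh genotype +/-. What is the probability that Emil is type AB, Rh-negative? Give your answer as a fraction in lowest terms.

1/8

Emil's mother's ABO genotype from I^A i × I^A i: 1/4 I^A I^A, 1/2 I^A i, 1/4 i i.
Crossing each possibility with the father I^B i and summing P(type AB): 1/4·1/2 + 1/2·1/4 + 1/4·0 = 1/4.
Similarly for Rh via the mother's Rh distribution: P(Rh-) = 1/2.
Independent loci: 1/4 × 1/2 = 1/8.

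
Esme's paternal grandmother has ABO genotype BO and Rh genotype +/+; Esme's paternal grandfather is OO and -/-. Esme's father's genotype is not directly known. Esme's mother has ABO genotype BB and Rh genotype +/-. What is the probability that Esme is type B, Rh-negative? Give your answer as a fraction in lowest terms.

1/4

Esme's father's ABO genotype from BO × OO: 1/2 BO, 1/2 OO.
Crossing each possibility with the mother BB and summing P(type B): 1/2·1 + 1/2·1 = 1.
Similarly for Rh via the father's Rh distribution: P(Rh-) = 1/4.
Independent loci: 1 × 1/4 = 1/4.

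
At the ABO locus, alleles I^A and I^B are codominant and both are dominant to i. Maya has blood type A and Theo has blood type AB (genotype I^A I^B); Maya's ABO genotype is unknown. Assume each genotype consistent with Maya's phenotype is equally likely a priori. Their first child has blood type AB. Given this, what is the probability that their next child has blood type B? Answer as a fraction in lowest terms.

1/12

Possible genotypes: Maya ∈ {I^A I^A, I^A i}; Theo ∈ {I^A I^B}.
Weight each parental genotype pair by prior × P(type-AB child):
  I^A I^A × I^A I^B: posterior weight 2/3; P(next child type B) = 0.
  I^A i × I^A I^B: posterior weight 1/3; P(next child type B) = 1/4.
Weighted sum = 1/12.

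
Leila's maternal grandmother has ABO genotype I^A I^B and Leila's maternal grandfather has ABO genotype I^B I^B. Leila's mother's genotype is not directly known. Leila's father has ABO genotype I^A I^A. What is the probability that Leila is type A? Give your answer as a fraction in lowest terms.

1/4

Leila's mother's ABO genotype from I^A I^B × I^B I^B: 1/2 I^A I^B, 1/2 I^B I^B.
Crossing each possibility with the father I^A I^A and summing P(type A): 1/2·1/2 + 1/2·0 = 1/4.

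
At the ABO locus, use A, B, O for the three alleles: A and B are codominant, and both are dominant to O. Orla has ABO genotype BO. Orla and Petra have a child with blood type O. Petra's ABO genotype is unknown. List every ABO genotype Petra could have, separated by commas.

For each candidate genotype of Petra, check whether crossing it with BO can produce every observed child phenotype.
  AA → possible child types {A, AB} ✗
  AB → possible child types {A, B, AB} ✗
  AO → possible child types {O, A, B, AB} ✓
  BB → possible child types {B} ✗
  BO → possible child types {O, B} ✓
  OO → possible child types {O, B} ✓

AO, BO, OO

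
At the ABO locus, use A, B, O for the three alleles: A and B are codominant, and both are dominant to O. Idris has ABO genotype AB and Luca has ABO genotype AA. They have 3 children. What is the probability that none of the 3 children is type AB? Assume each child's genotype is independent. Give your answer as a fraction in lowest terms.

1/8

ABO cross AB × AA → 1/2 A, 1/2 AB.
So P(type AB) = 1/2 per child.
P(not type AB) = 1/2 for one child; (1/2)^3 = 1/8.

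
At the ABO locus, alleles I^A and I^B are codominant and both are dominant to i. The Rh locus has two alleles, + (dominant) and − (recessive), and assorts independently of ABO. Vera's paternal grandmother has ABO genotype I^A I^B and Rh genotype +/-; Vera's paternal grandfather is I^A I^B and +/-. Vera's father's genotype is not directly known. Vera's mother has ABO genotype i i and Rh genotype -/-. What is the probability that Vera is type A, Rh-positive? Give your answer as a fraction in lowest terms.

1/4

Vera's father's ABO genotype from I^A I^B × I^A I^B: 1/4 I^A I^A, 1/2 I^A I^B, 1/4 I^B I^B.
Crossing each possibility with the mother i i and summing P(type A): 1/4·1 + 1/2·1/2 + 1/4·0 = 1/2.
Similarly for Rh via the father's Rh distribution: P(Rh+) = 1/2.
Independent loci: 1/2 × 1/2 = 1/4.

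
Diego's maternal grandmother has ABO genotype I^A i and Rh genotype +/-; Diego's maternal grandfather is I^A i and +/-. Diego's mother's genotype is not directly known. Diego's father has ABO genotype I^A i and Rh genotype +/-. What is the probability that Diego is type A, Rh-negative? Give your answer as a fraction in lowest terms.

Diego's mother's ABO genotype from I^A i × I^A i: 1/4 I^A I^A, 1/2 I^A i, 1/4 i i.
Crossing each possibility with the father I^A i and summing P(type A): 1/4·1 + 1/2·3/4 + 1/4·1/2 = 3/4.
Similarly for Rh via the mother's Rh distribution: P(Rh-) = 1/4.
Independent loci: 3/4 × 1/4 = 3/16.

3/16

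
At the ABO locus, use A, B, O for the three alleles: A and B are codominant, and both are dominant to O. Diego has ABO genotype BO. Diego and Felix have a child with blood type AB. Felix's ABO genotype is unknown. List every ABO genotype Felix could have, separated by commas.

AA, AB, AO

For each candidate genotype of Felix, check whether crossing it with BO can produce every observed child phenotype.
  AA → possible child types {A, AB} ✓
  AB → possible child types {A, B, AB} ✓
  AO → possible child types {O, A, B, AB} ✓
  BB → possible child types {B} ✗
  BO → possible child types {O, B} ✗
  OO → possible child types {O, B} ✗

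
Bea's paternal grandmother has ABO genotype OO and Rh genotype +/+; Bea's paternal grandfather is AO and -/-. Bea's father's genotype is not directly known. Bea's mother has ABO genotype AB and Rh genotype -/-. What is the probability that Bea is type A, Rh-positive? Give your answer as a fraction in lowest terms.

Bea's father's ABO genotype from OO × AO: 1/2 AO, 1/2 OO.
Crossing each possibility with the mother AB and summing P(type A): 1/2·1/2 + 1/2·1/2 = 1/2.
Similarly for Rh via the father's Rh distribution: P(Rh+) = 1/2.
Independent loci: 1/2 × 1/2 = 1/4.

1/4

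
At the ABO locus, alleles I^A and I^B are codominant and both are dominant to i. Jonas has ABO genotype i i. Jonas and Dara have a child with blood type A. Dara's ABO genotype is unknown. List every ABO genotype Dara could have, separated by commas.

For each candidate genotype of Dara, check whether crossing it with i i can produce every observed child phenotype.
  I^A I^A → possible child types {A} ✓
  I^A I^B → possible child types {A, B} ✓
  I^A i → possible child types {O, A} ✓
  I^B I^B → possible child types {B} ✗
  I^B i → possible child types {O, B} ✗
  i i → possible child types {O} ✗

I^A I^A, I^A I^B, I^A i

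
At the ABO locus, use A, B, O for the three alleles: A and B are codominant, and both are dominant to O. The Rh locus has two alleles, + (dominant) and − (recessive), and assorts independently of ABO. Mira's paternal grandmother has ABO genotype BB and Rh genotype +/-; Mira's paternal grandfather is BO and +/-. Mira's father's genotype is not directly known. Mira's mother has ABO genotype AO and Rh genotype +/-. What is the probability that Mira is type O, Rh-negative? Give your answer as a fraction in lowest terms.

Mira's father's ABO genotype from BB × BO: 1/2 BB, 1/2 BO.
Crossing each possibility with the mother AO and summing P(type O): 1/2·0 + 1/2·1/4 = 1/8.
Similarly for Rh via the father's Rh distribution: P(Rh-) = 1/4.
Independent loci: 1/8 × 1/4 = 1/32.

1/32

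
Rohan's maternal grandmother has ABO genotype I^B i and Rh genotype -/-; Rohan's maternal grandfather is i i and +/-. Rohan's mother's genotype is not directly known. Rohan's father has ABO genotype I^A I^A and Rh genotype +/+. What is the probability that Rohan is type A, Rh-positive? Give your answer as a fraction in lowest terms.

Rohan's mother's ABO genotype from I^B i × i i: 1/2 I^B i, 1/2 i i.
Crossing each possibility with the father I^A I^A and summing P(type A): 1/2·1/2 + 1/2·1 = 3/4.
Similarly for Rh via the mother's Rh distribution: P(Rh+) = 1.
Independent loci: 3/4 × 1 = 3/4.

3/4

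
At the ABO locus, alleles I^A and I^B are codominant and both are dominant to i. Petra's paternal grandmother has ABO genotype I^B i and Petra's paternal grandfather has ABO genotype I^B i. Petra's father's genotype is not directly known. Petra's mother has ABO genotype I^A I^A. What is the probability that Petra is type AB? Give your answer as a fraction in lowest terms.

1/2

Petra's father's ABO genotype from I^B i × I^B i: 1/4 I^B I^B, 1/2 I^B i, 1/4 i i.
Crossing each possibility with the mother I^A I^A and summing P(type AB): 1/4·1 + 1/2·1/2 + 1/4·0 = 1/2.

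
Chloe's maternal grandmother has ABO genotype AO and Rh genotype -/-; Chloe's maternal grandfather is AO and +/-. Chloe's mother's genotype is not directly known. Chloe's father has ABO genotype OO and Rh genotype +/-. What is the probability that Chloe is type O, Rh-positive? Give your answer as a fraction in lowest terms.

Chloe's mother's ABO genotype from AO × AO: 1/4 AA, 1/2 AO, 1/4 OO.
Crossing each possibility with the father OO and summing P(type O): 1/4·0 + 1/2·1/2 + 1/4·1 = 1/2.
Similarly for Rh via the mother's Rh distribution: P(Rh+) = 5/8.
Independent loci: 1/2 × 5/8 = 5/16.

5/16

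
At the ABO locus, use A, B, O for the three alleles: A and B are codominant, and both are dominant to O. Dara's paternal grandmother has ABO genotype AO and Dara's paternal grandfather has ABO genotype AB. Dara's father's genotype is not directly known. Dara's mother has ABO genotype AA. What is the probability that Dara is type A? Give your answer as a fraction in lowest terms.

Dara's father's ABO genotype from AO × AB: 1/4 AA, 1/4 AB, 1/4 AO, 1/4 BO.
Crossing each possibility with the mother AA and summing P(type A): 1/4·1 + 1/4·1/2 + 1/4·1 + 1/4·1/2 = 3/4.

3/4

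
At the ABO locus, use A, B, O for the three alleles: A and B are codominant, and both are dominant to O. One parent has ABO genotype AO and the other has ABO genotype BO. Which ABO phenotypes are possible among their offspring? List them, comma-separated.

Gametes from AO × BO give offspring ABO genotypes AB, AO, BO, OO, i.e. phenotypes O, A, B, AB.

O, A, B, AB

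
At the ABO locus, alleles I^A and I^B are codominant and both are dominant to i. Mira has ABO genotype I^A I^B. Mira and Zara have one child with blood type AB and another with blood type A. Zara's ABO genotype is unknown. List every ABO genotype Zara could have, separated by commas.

I^A I^A, I^A I^B, I^A i, I^B i

For each candidate genotype of Zara, check whether crossing it with I^A I^B can produce every observed child phenotype.
  I^A I^A → possible child types {A, AB} ✓
  I^A I^B → possible child types {A, B, AB} ✓
  I^A i → possible child types {A, B, AB} ✓
  I^B I^B → possible child types {B, AB} ✗
  I^B i → possible child types {A, B, AB} ✓
  i i → possible child types {A, B} ✗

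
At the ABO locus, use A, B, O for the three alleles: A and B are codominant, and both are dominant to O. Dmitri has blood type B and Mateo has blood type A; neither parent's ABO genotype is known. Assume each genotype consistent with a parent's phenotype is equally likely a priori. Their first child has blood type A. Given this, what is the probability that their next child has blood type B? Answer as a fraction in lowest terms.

Possible genotypes: Dmitri ∈ {BB, BO}; Mateo ∈ {AA, AO}.
Weight each parental genotype pair by prior × P(type-A child):
  BO × AA: posterior weight 2/3; P(next child type B) = 0.
  BO × AO: posterior weight 1/3; P(next child type B) = 1/4.
Weighted sum = 1/12.

1/12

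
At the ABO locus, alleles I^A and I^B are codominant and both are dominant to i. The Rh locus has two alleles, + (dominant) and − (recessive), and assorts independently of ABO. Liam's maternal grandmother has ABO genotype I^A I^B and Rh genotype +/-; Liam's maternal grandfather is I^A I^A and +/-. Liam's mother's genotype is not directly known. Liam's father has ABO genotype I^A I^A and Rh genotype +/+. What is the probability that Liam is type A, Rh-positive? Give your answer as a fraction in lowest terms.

Liam's mother's ABO genotype from I^A I^B × I^A I^A: 1/2 I^A I^A, 1/2 I^A I^B.
Crossing each possibility with the father I^A I^A and summing P(type A): 1/2·1 + 1/2·1/2 = 3/4.
Similarly for Rh via the mother's Rh distribution: P(Rh+) = 1.
Independent loci: 3/4 × 1 = 3/4.

3/4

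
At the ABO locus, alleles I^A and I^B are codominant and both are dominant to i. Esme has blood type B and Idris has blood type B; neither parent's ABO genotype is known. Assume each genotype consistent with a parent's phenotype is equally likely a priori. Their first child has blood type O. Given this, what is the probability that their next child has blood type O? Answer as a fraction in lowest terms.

1/4

Possible genotypes: Esme ∈ {I^B I^B, I^B i}; Idris ∈ {I^B I^B, I^B i}.
Weight each parental genotype pair by prior × P(type-O child):
  I^B i × I^B i: posterior weight 1; P(next child type O) = 1/4.
Weighted sum = 1/4.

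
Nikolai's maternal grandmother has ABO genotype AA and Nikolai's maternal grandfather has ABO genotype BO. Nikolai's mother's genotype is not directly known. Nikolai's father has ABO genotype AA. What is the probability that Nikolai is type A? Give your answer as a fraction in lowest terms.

3/4

Nikolai's mother's ABO genotype from AA × BO: 1/2 AB, 1/2 AO.
Crossing each possibility with the father AA and summing P(type A): 1/2·1/2 + 1/2·1 = 3/4.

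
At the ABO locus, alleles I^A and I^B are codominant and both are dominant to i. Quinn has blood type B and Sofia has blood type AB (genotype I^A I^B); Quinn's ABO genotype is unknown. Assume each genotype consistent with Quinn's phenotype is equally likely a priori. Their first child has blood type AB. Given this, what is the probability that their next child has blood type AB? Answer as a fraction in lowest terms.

5/12

Possible genotypes: Quinn ∈ {I^B I^B, I^B i}; Sofia ∈ {I^A I^B}.
Weight each parental genotype pair by prior × P(type-AB child):
  I^B I^B × I^A I^B: posterior weight 2/3; P(next child type AB) = 1/2.
  I^B i × I^A I^B: posterior weight 1/3; P(next child type AB) = 1/4.
Weighted sum = 5/12.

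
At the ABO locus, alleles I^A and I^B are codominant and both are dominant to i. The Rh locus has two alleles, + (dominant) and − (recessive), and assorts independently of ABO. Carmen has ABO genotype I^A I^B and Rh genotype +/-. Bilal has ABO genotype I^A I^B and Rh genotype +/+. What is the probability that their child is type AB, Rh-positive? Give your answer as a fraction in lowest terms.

ABO cross I^A I^B × I^A I^B → offspring phenotypes: 1/4 A, 1/4 B, 1/2 AB.
Rh cross +/- × +/+ → 1 Rh+.
Independent loci: P(type AB, Rh-positive) = 1/2 × 1 = 1/2.

1/2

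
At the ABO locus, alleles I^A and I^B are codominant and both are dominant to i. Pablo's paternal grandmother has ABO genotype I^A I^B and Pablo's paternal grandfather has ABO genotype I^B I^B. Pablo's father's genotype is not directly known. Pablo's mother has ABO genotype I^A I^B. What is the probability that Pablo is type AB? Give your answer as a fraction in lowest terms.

Pablo's father's ABO genotype from I^A I^B × I^B I^B: 1/2 I^A I^B, 1/2 I^B I^B.
Crossing each possibility with the mother I^A I^B and summing P(type AB): 1/2·1/2 + 1/2·1/2 = 1/2.

1/2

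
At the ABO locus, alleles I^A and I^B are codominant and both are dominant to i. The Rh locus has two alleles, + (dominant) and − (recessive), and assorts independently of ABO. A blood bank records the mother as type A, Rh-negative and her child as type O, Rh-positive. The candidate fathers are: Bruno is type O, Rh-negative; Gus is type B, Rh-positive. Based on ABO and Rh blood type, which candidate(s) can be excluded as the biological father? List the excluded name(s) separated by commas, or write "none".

A candidate is excluded only if no genotype consistent with his phenotype could produce a type O, Rh-positive child with a type A, Rh-negative mother.
Bruno (type O, Rh-): no genotype consistent with that phenotype can produce a type-O Rh+ child with a type-A mother.

Bruno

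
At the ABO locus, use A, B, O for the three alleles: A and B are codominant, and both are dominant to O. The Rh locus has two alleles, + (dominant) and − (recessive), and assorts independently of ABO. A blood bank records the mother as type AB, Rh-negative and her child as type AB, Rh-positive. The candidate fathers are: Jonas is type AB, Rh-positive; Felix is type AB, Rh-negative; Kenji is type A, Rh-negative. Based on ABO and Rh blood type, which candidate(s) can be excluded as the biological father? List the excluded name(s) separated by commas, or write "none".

Felix, Kenji

A candidate is excluded only if no genotype consistent with his phenotype could produce a type AB, Rh-positive child with a type AB, Rh-negative mother.
Felix (type AB, Rh-): no genotype consistent with that phenotype can produce a type-AB Rh+ child with a type-AB mother.
Kenji (type A, Rh-): no genotype consistent with that phenotype can produce a type-AB Rh+ child with a type-AB mother.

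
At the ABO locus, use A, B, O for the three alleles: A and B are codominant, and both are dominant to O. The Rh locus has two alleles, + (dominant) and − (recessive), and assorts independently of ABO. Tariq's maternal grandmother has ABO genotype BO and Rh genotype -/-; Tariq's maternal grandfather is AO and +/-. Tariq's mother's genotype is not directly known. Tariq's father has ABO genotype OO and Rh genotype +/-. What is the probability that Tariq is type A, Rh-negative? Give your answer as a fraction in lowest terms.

Tariq's mother's ABO genotype from BO × AO: 1/4 AB, 1/4 AO, 1/4 BO, 1/4 OO.
Crossing each possibility with the father OO and summing P(type A): 1/4·1/2 + 1/4·1/2 + 1/4·0 + 1/4·0 = 1/4.
Similarly for Rh via the mother's Rh distribution: P(Rh-) = 3/8.
Independent loci: 1/4 × 3/8 = 3/32.

3/32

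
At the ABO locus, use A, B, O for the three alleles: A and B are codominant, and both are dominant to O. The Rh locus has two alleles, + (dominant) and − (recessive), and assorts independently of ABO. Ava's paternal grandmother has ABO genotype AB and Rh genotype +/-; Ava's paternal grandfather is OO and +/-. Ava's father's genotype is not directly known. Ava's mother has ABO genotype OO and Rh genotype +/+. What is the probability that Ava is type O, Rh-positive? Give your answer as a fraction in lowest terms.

Ava's father's ABO genotype from AB × OO: 1/2 AO, 1/2 BO.
Crossing each possibility with the mother OO and summing P(type O): 1/2·1/2 + 1/2·1/2 = 1/2.
Similarly for Rh via the father's Rh distribution: P(Rh+) = 1.
Independent loci: 1/2 × 1 = 1/2.

1/2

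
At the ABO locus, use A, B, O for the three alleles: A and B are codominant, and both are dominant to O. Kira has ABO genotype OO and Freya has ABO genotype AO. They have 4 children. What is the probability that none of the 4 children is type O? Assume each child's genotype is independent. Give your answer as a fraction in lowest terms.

ABO cross OO × AO → 1/2 O, 1/2 A.
So P(type O) = 1/2 per child.
P(not type O) = 1/2 for one child; (1/2)^4 = 1/16.

1/16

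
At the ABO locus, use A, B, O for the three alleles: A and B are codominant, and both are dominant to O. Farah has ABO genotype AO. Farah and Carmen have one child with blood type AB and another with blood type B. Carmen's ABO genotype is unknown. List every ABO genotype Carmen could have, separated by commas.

For each candidate genotype of Carmen, check whether crossing it with AO can produce every observed child phenotype.
  AA → possible child types {A} ✗
  AB → possible child types {A, B, AB} ✓
  AO → possible child types {O, A} ✗
  BB → possible child types {B, AB} ✓
  BO → possible child types {O, A, B, AB} ✓
  OO → possible child types {O, A} ✗

AB, BB, BO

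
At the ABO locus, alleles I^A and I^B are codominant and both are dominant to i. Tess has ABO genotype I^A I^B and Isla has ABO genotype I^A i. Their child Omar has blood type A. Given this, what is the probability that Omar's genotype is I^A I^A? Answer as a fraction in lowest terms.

1/2

Cross I^A I^B × I^A i → 1/4 I^A I^A, 1/4 I^A I^B, 1/4 I^A i, 1/4 I^B i.
Type-A genotypes among offspring: I^A I^A (1/4), I^A i (1/4); total 1/2.
P(I^A I^A | type A) = (1/4) / (1/2) = 1/2.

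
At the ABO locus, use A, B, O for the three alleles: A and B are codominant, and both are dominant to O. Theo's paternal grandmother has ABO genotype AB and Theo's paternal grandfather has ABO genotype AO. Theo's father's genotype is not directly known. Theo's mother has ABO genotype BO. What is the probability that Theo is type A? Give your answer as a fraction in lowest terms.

Theo's father's ABO genotype from AB × AO: 1/4 AA, 1/4 AB, 1/4 AO, 1/4 BO.
Crossing each possibility with the mother BO and summing P(type A): 1/4·1/2 + 1/4·1/4 + 1/4·1/4 + 1/4·0 = 1/4.

1/4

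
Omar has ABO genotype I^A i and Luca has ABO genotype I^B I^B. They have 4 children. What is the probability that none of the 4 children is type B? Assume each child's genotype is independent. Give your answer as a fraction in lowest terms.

1/16

ABO cross I^A i × I^B I^B → 1/2 B, 1/2 AB.
So P(type B) = 1/2 per child.
P(not type B) = 1/2 for one child; (1/2)^4 = 1/16.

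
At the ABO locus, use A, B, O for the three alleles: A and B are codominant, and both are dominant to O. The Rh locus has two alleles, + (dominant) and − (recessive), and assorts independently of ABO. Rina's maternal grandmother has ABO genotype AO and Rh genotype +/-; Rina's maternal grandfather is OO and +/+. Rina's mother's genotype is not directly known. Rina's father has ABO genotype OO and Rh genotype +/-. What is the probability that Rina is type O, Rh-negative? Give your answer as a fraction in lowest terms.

Rina's mother's ABO genotype from AO × OO: 1/2 AO, 1/2 OO.
Crossing each possibility with the father OO and summing P(type O): 1/2·1/2 + 1/2·1 = 3/4.
Similarly for Rh via the mother's Rh distribution: P(Rh-) = 1/8.
Independent loci: 3/4 × 1/8 = 3/32.

3/32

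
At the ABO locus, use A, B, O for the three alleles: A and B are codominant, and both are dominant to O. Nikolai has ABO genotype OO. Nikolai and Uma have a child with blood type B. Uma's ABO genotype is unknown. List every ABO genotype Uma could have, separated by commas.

AB, BB, BO

For each candidate genotype of Uma, check whether crossing it with OO can produce every observed child phenotype.
  AA → possible child types {A} ✗
  AB → possible child types {A, B} ✓
  AO → possible child types {O, A} ✗
  BB → possible child types {B} ✓
  BO → possible child types {O, B} ✓
  OO → possible child types {O} ✗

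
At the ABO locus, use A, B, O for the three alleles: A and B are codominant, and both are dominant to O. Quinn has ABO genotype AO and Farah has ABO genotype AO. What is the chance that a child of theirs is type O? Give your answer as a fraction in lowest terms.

1/4

ABO cross AO × AO → offspring phenotypes: 1/4 O, 3/4 A.
So P(type O) = 1/4.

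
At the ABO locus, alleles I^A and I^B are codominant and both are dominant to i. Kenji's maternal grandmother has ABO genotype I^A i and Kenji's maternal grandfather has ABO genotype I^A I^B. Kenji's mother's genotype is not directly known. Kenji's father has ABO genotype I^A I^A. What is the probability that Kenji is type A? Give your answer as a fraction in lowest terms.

Kenji's mother's ABO genotype from I^A i × I^A I^B: 1/4 I^A I^A, 1/4 I^A I^B, 1/4 I^A i, 1/4 I^B i.
Crossing each possibility with the father I^A I^A and summing P(type A): 1/4·1 + 1/4·1/2 + 1/4·1 + 1/4·1/2 = 3/4.

3/4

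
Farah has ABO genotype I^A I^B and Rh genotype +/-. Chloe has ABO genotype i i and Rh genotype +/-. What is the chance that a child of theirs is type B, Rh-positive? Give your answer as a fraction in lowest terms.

3/8

ABO cross I^A I^B × i i → offspring phenotypes: 1/2 A, 1/2 B.
Rh cross +/- × +/- → 3/4 Rh+, 1/4 Rh-.
Independent loci: P(type B, Rh-positive) = 1/2 × 3/4 = 3/8.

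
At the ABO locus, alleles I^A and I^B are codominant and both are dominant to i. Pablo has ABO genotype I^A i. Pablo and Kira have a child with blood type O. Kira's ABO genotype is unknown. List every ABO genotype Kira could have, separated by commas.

I^A i, I^B i, i i

For each candidate genotype of Kira, check whether crossing it with I^A i can produce every observed child phenotype.
  I^A I^A → possible child types {A} ✗
  I^A I^B → possible child types {A, B, AB} ✗
  I^A i → possible child types {O, A} ✓
  I^B I^B → possible child types {B, AB} ✗
  I^B i → possible child types {O, A, B, AB} ✓
  i i → possible child types {O, A} ✓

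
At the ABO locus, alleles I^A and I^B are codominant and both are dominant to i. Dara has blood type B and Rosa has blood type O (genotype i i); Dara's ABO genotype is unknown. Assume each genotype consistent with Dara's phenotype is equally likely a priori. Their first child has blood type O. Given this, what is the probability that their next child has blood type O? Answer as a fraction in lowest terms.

Possible genotypes: Dara ∈ {I^B I^B, I^B i}; Rosa ∈ {i i}.
Weight each parental genotype pair by prior × P(type-O child):
  I^B i × i i: posterior weight 1; P(next child type O) = 1/2.
Weighted sum = 1/2.

1/2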